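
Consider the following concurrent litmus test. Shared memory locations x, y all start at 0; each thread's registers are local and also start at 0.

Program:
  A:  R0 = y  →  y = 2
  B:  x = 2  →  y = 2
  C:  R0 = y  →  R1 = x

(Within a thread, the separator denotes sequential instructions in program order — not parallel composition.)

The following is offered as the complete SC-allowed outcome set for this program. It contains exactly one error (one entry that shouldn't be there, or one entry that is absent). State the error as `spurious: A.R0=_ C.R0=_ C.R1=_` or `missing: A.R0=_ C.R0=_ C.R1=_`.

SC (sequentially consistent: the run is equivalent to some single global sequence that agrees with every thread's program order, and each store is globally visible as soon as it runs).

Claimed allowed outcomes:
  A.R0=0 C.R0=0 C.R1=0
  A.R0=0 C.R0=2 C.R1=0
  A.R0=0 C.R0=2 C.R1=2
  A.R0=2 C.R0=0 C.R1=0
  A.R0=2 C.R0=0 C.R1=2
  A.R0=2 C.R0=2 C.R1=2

missing: A.R0=0 C.R0=0 C.R1=2

outcome vector order: (A.R0,C.R0,C.R1)
SC (7): 0/0/0, 0/0/2, 0/2/0, 0/2/2, 2/0/0, 2/0/2, 2/2/2
SC∖claimed = {0/0/2}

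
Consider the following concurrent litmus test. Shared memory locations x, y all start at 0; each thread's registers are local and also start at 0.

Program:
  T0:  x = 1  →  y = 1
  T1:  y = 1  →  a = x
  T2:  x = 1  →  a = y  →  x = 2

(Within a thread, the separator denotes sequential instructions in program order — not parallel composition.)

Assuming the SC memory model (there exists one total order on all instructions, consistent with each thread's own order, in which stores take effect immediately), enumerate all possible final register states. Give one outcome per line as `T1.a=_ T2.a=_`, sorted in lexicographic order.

outcome vector order: (T1.a,T2.a)
|SC outcomes| = 5

T1.a=0 T2.a=1
T1.a=1 T2.a=0
T1.a=1 T2.a=1
T1.a=2 T2.a=0
T1.a=2 T2.a=1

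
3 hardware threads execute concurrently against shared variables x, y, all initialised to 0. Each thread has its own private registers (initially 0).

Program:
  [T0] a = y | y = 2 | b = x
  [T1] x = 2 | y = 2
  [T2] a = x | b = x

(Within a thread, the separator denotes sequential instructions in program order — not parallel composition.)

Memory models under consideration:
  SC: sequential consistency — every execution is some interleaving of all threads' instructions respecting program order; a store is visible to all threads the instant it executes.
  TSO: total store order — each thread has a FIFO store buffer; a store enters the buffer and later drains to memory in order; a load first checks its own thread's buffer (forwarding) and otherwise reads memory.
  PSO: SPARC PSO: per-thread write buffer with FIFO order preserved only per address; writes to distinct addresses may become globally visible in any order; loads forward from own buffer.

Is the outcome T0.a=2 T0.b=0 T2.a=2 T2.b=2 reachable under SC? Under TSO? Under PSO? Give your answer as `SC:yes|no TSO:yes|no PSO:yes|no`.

outcome vector order: (T0.a,T0.b,T2.a,T2.b)
[SC] allowed = {(0,0,0,0) (0,0,0,2) (0,0,2,2) (0,2,0,0) (0,2,0,2) (0,2,2,2) (2,2,0,0) (2,2,0,2) (2,2,2,2)}
[TSO] allowed = {(0,0,0,0) (0,0,0,2) (0,0,2,2) (0,2,0,0) (0,2,0,2) (0,2,2,2) (2,2,0,0) (2,2,0,2) (2,2,2,2)}
[PSO] allowed = {(0,0,0,0) (0,0,0,2) (0,0,2,2) (0,2,0,0) (0,2,0,2) (0,2,2,2) (2,0,0,0) (2,0,0,2) (2,0,2,2) (2,2,0,0) (2,2,0,2) (2,2,2,2)}
target (2,0,2,2) ∈ {PSO}

SC:no TSO:no PSO:yes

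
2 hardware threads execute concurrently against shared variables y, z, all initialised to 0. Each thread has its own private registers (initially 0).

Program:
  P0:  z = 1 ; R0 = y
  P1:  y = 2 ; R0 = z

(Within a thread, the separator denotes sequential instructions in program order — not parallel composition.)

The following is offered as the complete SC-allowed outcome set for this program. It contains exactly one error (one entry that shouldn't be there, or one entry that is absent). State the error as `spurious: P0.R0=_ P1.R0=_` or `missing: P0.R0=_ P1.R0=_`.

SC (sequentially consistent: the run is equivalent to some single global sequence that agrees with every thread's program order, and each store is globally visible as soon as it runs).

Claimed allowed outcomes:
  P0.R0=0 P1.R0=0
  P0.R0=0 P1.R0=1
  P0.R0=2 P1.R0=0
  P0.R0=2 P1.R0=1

spurious: P0.R0=0 P1.R0=0

outcome vector order: (P0.R0,P1.R0)
SC (3): (0,1); (2,0); (2,1)
claimed∖SC = {(0,0)}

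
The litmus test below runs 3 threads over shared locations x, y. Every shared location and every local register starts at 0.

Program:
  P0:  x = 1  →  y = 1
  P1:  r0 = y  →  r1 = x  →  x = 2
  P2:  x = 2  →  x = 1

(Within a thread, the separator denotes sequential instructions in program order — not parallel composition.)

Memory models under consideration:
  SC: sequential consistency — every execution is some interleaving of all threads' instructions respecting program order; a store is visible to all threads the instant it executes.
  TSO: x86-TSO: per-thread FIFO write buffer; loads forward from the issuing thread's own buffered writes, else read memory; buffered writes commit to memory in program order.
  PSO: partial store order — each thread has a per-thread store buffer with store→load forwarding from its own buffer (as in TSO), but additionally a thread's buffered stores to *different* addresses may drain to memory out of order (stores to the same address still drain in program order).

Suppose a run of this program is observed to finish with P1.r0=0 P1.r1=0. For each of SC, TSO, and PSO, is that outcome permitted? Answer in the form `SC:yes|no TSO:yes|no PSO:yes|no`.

outcome vector order: (P1.r0,P1.r1)
SC: 5 outcomes — {<0 0>; <0 1>; <0 2>; <1 1>; <1 2>}
TSO: 5 outcomes — {<0 0>; <0 1>; <0 2>; <1 1>; <1 2>}
PSO: 6 outcomes — {<0 0>; <0 1>; <0 2>; <1 0>; <1 1>; <1 2>}
target <0 0> ∈ {SC,TSO,PSO}

SC:yes TSO:yes PSO:yes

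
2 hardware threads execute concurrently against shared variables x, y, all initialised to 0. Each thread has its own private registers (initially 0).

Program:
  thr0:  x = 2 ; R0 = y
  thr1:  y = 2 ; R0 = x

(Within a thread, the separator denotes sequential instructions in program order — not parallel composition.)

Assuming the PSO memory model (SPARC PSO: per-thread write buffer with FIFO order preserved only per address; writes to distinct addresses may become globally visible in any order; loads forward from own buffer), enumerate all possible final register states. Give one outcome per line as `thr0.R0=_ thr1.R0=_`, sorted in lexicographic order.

outcome vector order: (thr0.R0,thr1.R0)
|PSO outcomes| = 4

thr0.R0=0 thr1.R0=0
thr0.R0=0 thr1.R0=2
thr0.R0=2 thr1.R0=0
thr0.R0=2 thr1.R0=2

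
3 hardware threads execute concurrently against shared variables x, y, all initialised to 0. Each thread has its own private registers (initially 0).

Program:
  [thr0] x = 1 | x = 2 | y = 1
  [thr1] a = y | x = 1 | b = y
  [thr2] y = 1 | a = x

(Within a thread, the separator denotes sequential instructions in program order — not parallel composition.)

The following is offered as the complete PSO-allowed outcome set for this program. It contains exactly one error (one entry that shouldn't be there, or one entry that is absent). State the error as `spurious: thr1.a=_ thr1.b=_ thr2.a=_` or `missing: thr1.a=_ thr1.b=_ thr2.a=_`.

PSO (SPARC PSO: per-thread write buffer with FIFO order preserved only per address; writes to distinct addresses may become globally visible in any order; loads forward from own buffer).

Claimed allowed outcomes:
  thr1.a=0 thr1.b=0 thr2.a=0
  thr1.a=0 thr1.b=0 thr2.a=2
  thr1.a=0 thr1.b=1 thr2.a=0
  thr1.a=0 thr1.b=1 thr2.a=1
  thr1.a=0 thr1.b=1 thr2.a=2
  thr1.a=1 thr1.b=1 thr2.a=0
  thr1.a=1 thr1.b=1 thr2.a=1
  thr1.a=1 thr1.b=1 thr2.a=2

outcome vector order: (thr1.a,thr1.b,thr2.a)
PSO (9): 000 001 002 010 011 012 110 111 112
PSO∖claimed = {001}

missing: thr1.a=0 thr1.b=0 thr2.a=1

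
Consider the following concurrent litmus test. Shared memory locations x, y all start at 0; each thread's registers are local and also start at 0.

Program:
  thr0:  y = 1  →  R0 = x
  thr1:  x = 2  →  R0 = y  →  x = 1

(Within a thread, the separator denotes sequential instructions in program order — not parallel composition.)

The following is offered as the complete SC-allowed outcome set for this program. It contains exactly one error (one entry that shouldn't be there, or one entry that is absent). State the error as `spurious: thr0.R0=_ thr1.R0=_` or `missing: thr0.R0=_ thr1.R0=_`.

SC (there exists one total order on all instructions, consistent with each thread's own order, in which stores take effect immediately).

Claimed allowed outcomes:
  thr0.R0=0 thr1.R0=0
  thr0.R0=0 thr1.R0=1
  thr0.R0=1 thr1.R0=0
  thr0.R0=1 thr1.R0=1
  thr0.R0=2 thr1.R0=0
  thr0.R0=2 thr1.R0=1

outcome vector order: (thr0.R0,thr1.R0)
[SC] allowed = {0/1, 1/0, 1/1, 2/0, 2/1}
claimed∖SC = {0/0}

spurious: thr0.R0=0 thr1.R0=0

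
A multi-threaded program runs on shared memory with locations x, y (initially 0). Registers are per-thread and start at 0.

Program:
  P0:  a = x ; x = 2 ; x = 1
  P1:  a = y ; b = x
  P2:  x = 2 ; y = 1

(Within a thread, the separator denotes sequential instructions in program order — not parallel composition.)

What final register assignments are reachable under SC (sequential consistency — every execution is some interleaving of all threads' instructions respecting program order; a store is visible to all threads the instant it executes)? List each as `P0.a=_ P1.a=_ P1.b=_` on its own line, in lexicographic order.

outcome vector order: (P0.a,P1.a,P1.b)
|SC outcomes| = 10

P0.a=0 P1.a=0 P1.b=0
P0.a=0 P1.a=0 P1.b=1
P0.a=0 P1.a=0 P1.b=2
P0.a=0 P1.a=1 P1.b=1
P0.a=0 P1.a=1 P1.b=2
P0.a=2 P1.a=0 P1.b=0
P0.a=2 P1.a=0 P1.b=1
P0.a=2 P1.a=0 P1.b=2
P0.a=2 P1.a=1 P1.b=1
P0.a=2 P1.a=1 P1.b=2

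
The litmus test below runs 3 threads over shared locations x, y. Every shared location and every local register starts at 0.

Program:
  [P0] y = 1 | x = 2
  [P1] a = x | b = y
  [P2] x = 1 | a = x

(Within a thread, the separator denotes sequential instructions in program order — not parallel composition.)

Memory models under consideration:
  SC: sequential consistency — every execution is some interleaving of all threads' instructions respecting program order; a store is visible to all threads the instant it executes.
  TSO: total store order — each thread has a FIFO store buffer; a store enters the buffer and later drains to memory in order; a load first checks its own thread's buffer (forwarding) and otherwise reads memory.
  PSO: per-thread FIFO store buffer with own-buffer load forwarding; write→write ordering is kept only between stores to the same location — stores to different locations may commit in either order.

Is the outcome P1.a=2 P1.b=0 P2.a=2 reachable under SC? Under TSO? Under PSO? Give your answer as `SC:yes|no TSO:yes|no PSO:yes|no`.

SC:no TSO:no PSO:yes

outcome vector order: (P1.a,P1.b,P2.a)
SC: 10 outcomes — {<0 0 1> <0 0 2> <0 1 1> <0 1 2> <1 0 1> <1 0 2> <1 1 1> <1 1 2> <2 1 1> <2 1 2>}
TSO: 10 outcomes — {<0 0 1> <0 0 2> <0 1 1> <0 1 2> <1 0 1> <1 0 2> <1 1 1> <1 1 2> <2 1 1> <2 1 2>}
PSO: 12 outcomes — {<0 0 1> <0 0 2> <0 1 1> <0 1 2> <1 0 1> <1 0 2> <1 1 1> <1 1 2> <2 0 1> <2 0 2> <2 1 1> <2 1 2>}
target <2 0 2> ∈ {PSO}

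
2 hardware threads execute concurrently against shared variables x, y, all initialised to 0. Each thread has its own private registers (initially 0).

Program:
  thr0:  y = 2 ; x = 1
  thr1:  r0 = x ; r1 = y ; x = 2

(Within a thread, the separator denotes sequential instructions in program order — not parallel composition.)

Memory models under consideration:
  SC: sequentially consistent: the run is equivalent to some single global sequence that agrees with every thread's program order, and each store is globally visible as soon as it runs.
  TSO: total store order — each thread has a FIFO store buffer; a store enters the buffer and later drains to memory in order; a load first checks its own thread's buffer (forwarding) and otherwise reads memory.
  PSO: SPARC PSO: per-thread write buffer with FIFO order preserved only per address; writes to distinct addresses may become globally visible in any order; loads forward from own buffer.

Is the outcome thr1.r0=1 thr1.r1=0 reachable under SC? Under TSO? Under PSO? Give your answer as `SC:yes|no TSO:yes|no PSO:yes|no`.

SC:no TSO:no PSO:yes

outcome vector order: (thr1.r0,thr1.r1)
SC (3): 00; 02; 12
TSO (3): 00; 02; 12
PSO (4): 00; 02; 10; 12
target 10 ∈ {PSO}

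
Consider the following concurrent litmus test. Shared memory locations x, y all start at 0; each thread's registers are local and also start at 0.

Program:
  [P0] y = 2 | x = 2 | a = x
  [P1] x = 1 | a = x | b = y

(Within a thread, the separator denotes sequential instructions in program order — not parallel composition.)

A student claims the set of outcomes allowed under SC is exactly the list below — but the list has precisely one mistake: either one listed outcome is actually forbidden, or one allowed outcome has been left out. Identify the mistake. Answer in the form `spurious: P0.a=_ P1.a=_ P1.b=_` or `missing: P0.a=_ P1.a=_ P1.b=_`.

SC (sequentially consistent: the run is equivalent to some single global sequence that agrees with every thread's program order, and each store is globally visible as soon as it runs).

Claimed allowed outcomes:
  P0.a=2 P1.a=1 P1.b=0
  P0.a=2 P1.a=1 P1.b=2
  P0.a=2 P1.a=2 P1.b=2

outcome vector order: (P0.a,P1.a,P1.b)
SC (4): (1,1,2), (2,1,0), (2,1,2), (2,2,2)
SC∖claimed = {(1,1,2)}

missing: P0.a=1 P1.a=1 P1.b=2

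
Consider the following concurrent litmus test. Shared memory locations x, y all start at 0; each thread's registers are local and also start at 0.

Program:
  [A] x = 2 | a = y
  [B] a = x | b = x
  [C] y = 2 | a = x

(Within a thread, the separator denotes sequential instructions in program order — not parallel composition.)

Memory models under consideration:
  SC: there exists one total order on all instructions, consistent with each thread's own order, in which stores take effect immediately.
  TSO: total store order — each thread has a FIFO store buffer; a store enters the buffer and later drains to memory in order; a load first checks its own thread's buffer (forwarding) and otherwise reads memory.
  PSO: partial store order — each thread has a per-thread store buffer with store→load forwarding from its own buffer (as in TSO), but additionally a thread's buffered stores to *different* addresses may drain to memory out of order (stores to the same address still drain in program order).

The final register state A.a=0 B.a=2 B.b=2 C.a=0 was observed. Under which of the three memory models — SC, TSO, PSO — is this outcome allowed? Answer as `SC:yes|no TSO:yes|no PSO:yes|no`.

outcome vector order: (A.a,B.a,B.b,C.a)
SC: 9 outcomes — {0002, 0022, 0222, 2000, 2002, 2020, 2022, 2220, 2222}
TSO: 12 outcomes — {0000, 0002, 0020, 0022, 0220, 0222, 2000, 2002, 2020, 2022, 2220, 2222}
PSO: 12 outcomes — {0000, 0002, 0020, 0022, 0220, 0222, 2000, 2002, 2020, 2022, 2220, 2222}
target 0220 ∈ {TSO,PSO}

SC:no TSO:yes PSO:yes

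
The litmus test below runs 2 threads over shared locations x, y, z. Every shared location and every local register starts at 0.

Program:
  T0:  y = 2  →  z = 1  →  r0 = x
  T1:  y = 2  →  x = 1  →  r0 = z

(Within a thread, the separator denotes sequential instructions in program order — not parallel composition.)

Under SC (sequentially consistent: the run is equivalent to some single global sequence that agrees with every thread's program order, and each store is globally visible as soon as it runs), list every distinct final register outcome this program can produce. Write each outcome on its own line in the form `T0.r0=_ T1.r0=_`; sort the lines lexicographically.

T0.r0=0 T1.r0=1
T0.r0=1 T1.r0=0
T0.r0=1 T1.r0=1

outcome vector order: (T0.r0,T1.r0)
|SC outcomes| = 3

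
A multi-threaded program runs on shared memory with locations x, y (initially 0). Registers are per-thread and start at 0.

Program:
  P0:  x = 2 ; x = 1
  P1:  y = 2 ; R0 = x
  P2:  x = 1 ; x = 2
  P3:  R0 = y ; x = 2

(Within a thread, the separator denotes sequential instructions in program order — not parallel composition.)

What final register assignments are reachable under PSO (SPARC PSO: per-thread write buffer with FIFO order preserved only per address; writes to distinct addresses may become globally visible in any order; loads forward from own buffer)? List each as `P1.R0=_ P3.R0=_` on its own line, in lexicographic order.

P1.R0=0 P3.R0=0
P1.R0=0 P3.R0=2
P1.R0=1 P3.R0=0
P1.R0=1 P3.R0=2
P1.R0=2 P3.R0=0
P1.R0=2 P3.R0=2

outcome vector order: (P1.R0,P3.R0)
|PSO outcomes| = 6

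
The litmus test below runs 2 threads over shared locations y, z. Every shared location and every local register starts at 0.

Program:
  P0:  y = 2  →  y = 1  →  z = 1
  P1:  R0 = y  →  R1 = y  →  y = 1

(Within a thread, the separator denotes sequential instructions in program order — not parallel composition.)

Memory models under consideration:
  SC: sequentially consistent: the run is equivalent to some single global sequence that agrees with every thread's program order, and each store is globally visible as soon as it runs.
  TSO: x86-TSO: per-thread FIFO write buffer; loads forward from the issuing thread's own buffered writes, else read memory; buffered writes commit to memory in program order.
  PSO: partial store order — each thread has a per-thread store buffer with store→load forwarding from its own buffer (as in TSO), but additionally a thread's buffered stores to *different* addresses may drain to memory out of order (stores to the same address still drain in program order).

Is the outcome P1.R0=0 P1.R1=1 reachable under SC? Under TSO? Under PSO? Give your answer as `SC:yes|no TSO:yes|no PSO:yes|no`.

SC:yes TSO:yes PSO:yes

outcome vector order: (P1.R0,P1.R1)
SC: 6 outcomes — {(0,0) (0,1) (0,2) (1,1) (2,1) (2,2)}
TSO: 6 outcomes — {(0,0) (0,1) (0,2) (1,1) (2,1) (2,2)}
PSO: 6 outcomes — {(0,0) (0,1) (0,2) (1,1) (2,1) (2,2)}
target (0,1) ∈ {SC,TSO,PSO}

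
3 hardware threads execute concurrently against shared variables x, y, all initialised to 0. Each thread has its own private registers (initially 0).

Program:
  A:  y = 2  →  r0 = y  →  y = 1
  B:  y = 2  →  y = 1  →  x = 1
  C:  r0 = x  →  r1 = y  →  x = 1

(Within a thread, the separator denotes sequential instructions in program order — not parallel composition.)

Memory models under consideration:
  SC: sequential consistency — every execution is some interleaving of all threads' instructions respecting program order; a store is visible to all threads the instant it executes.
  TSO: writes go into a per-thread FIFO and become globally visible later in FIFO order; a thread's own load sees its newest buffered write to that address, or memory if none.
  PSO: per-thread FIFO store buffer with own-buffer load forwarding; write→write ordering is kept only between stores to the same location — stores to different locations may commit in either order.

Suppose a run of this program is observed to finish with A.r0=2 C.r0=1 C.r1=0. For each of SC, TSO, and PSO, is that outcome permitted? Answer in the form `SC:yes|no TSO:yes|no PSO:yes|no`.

outcome vector order: (A.r0,C.r0,C.r1)
SC (9): <1 0 0>, <1 0 1>, <1 0 2>, <1 1 1>, <2 0 0>, <2 0 1>, <2 0 2>, <2 1 1>, <2 1 2>
TSO (9): <1 0 0>, <1 0 1>, <1 0 2>, <1 1 1>, <2 0 0>, <2 0 1>, <2 0 2>, <2 1 1>, <2 1 2>
PSO (12): <1 0 0>, <1 0 1>, <1 0 2>, <1 1 0>, <1 1 1>, <1 1 2>, <2 0 0>, <2 0 1>, <2 0 2>, <2 1 0>, <2 1 1>, <2 1 2>
target <2 1 0> ∈ {PSO}

SC:no TSO:no PSO:yes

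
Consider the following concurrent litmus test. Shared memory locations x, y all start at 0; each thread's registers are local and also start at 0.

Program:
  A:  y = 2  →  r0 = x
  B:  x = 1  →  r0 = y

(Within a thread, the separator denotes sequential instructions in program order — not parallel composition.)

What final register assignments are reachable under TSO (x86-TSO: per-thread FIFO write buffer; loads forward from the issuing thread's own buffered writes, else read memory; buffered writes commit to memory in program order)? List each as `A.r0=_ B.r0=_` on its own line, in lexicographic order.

outcome vector order: (A.r0,B.r0)
|TSO outcomes| = 4

A.r0=0 B.r0=0
A.r0=0 B.r0=2
A.r0=1 B.r0=0
A.r0=1 B.r0=2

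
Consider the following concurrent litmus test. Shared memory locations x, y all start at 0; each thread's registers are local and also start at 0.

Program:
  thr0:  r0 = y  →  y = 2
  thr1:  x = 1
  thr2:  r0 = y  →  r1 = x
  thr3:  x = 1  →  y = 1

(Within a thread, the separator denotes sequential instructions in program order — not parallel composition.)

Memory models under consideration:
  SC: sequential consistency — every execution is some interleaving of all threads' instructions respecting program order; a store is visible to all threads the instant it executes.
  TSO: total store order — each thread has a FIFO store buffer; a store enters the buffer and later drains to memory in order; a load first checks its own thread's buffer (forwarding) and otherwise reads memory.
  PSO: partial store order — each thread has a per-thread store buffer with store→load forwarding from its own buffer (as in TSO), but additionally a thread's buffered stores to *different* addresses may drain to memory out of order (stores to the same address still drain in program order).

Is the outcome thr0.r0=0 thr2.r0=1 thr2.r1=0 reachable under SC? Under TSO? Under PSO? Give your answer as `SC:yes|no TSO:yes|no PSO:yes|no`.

outcome vector order: (thr0.r0,thr2.r0,thr2.r1)
[SC] allowed = {<0 0 0>, <0 0 1>, <0 1 1>, <0 2 0>, <0 2 1>, <1 0 0>, <1 0 1>, <1 1 1>, <1 2 1>}
[TSO] allowed = {<0 0 0>, <0 0 1>, <0 1 1>, <0 2 0>, <0 2 1>, <1 0 0>, <1 0 1>, <1 1 1>, <1 2 1>}
[PSO] allowed = {<0 0 0>, <0 0 1>, <0 1 0>, <0 1 1>, <0 2 0>, <0 2 1>, <1 0 0>, <1 0 1>, <1 1 0>, <1 1 1>, <1 2 0>, <1 2 1>}
target <0 1 0> ∈ {PSO}

SC:no TSO:no PSO:yes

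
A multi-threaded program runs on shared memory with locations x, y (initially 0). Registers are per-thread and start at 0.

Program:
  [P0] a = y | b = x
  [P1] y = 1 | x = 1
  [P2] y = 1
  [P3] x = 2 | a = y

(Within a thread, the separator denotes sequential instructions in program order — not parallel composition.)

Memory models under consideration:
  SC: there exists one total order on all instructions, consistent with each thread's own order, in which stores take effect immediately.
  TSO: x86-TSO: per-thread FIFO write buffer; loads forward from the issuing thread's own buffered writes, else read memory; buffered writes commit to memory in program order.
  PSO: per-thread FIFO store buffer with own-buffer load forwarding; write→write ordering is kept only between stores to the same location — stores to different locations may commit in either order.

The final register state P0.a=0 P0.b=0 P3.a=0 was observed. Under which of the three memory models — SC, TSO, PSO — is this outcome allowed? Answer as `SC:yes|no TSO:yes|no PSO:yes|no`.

SC:yes TSO:yes PSO:yes

outcome vector order: (P0.a,P0.b,P3.a)
[SC] allowed = {<0 0 0>; <0 0 1>; <0 1 0>; <0 1 1>; <0 2 0>; <0 2 1>; <1 0 1>; <1 1 0>; <1 1 1>; <1 2 0>; <1 2 1>}
[TSO] allowed = {<0 0 0>; <0 0 1>; <0 1 0>; <0 1 1>; <0 2 0>; <0 2 1>; <1 0 0>; <1 0 1>; <1 1 0>; <1 1 1>; <1 2 0>; <1 2 1>}
[PSO] allowed = {<0 0 0>; <0 0 1>; <0 1 0>; <0 1 1>; <0 2 0>; <0 2 1>; <1 0 0>; <1 0 1>; <1 1 0>; <1 1 1>; <1 2 0>; <1 2 1>}
target <0 0 0> ∈ {SC,TSO,PSO}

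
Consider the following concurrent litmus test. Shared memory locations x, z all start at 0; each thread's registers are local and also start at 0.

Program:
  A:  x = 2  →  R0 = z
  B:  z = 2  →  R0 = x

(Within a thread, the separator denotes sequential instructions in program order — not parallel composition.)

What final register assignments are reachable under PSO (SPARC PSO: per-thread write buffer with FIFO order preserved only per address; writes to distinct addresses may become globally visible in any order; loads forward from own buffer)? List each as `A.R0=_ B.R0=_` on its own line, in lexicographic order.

A.R0=0 B.R0=0
A.R0=0 B.R0=2
A.R0=2 B.R0=0
A.R0=2 B.R0=2

outcome vector order: (A.R0,B.R0)
|PSO outcomes| = 4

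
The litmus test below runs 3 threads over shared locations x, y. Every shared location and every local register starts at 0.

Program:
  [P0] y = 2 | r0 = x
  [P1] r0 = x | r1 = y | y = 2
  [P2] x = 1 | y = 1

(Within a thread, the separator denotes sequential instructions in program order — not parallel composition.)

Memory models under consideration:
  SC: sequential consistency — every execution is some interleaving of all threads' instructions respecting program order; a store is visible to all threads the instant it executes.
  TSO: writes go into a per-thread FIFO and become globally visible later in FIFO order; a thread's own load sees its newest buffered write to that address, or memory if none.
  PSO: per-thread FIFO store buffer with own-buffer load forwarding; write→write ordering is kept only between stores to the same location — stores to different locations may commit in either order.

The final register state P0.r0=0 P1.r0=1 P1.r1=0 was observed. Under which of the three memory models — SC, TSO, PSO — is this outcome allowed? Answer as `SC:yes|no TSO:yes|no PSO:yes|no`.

outcome vector order: (P0.r0,P1.r0,P1.r1)
under SC → 000 001 002 011 012 100 101 102 110 111 112
under TSO → 000 001 002 010 011 012 100 101 102 110 111 112
under PSO → 000 001 002 010 011 012 100 101 102 110 111 112
target 010 ∈ {TSO,PSO}

SC:no TSO:yes PSO:yes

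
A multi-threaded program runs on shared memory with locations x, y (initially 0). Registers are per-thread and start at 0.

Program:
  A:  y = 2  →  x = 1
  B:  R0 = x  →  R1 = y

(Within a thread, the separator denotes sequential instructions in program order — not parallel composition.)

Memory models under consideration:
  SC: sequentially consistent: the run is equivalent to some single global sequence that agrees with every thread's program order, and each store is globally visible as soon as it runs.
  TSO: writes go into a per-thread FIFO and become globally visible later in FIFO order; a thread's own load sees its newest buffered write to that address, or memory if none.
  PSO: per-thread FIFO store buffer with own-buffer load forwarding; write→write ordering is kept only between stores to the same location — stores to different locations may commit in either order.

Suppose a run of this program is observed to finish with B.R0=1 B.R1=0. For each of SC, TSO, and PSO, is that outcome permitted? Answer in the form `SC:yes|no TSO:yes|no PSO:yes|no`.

outcome vector order: (B.R0,B.R1)
SC (3): (0,0) (0,2) (1,2)
TSO (3): (0,0) (0,2) (1,2)
PSO (4): (0,0) (0,2) (1,0) (1,2)
target (1,0) ∈ {PSO}

SC:no TSO:no PSO:yes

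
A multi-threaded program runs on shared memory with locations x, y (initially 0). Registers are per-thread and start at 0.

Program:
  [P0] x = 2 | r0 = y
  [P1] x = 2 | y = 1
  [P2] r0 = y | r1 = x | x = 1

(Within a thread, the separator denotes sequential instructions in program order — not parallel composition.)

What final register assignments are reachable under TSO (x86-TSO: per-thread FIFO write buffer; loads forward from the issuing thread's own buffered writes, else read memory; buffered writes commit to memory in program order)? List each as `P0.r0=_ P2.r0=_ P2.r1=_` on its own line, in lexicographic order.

outcome vector order: (P0.r0,P2.r0,P2.r1)
|TSO outcomes| = 6

P0.r0=0 P2.r0=0 P2.r1=0
P0.r0=0 P2.r0=0 P2.r1=2
P0.r0=0 P2.r0=1 P2.r1=2
P0.r0=1 P2.r0=0 P2.r1=0
P0.r0=1 P2.r0=0 P2.r1=2
P0.r0=1 P2.r0=1 P2.r1=2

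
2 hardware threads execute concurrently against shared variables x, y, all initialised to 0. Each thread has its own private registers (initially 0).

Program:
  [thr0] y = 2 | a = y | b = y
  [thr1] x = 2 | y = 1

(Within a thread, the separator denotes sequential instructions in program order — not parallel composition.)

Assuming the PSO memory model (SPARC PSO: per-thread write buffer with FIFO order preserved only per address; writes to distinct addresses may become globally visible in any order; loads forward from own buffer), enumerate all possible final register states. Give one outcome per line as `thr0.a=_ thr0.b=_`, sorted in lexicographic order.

thr0.a=1 thr0.b=1
thr0.a=2 thr0.b=1
thr0.a=2 thr0.b=2

outcome vector order: (thr0.a,thr0.b)
|PSO outcomes| = 3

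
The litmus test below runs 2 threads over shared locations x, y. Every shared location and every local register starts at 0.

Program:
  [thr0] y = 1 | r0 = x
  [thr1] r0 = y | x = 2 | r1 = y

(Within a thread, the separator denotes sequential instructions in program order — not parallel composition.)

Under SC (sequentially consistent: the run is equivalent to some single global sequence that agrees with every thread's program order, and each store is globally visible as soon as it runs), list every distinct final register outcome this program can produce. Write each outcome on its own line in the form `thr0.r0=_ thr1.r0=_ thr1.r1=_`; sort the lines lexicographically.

thr0.r0=0 thr1.r0=0 thr1.r1=1
thr0.r0=0 thr1.r0=1 thr1.r1=1
thr0.r0=2 thr1.r0=0 thr1.r1=0
thr0.r0=2 thr1.r0=0 thr1.r1=1
thr0.r0=2 thr1.r0=1 thr1.r1=1

outcome vector order: (thr0.r0,thr1.r0,thr1.r1)
|SC outcomes| = 5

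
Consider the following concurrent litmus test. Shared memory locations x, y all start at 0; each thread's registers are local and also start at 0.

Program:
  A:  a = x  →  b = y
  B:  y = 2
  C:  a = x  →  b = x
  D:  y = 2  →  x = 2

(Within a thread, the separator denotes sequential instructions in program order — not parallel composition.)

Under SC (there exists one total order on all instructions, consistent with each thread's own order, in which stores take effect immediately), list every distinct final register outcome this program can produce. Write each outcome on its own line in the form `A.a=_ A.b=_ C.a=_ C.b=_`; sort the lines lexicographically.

outcome vector order: (A.a,A.b,C.a,C.b)
|SC outcomes| = 9

A.a=0 A.b=0 C.a=0 C.b=0
A.a=0 A.b=0 C.a=0 C.b=2
A.a=0 A.b=0 C.a=2 C.b=2
A.a=0 A.b=2 C.a=0 C.b=0
A.a=0 A.b=2 C.a=0 C.b=2
A.a=0 A.b=2 C.a=2 C.b=2
A.a=2 A.b=2 C.a=0 C.b=0
A.a=2 A.b=2 C.a=0 C.b=2
A.a=2 A.b=2 C.a=2 C.b=2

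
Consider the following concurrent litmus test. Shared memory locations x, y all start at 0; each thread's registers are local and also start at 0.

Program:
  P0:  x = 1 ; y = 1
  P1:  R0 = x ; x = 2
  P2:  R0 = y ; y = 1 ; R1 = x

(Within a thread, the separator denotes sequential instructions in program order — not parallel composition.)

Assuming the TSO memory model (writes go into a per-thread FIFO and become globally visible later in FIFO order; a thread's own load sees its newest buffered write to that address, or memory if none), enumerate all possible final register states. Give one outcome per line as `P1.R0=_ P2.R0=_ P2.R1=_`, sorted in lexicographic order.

outcome vector order: (P1.R0,P2.R0,P2.R1)
|TSO outcomes| = 10

P1.R0=0 P2.R0=0 P2.R1=0
P1.R0=0 P2.R0=0 P2.R1=1
P1.R0=0 P2.R0=0 P2.R1=2
P1.R0=0 P2.R0=1 P2.R1=1
P1.R0=0 P2.R0=1 P2.R1=2
P1.R0=1 P2.R0=0 P2.R1=0
P1.R0=1 P2.R0=0 P2.R1=1
P1.R0=1 P2.R0=0 P2.R1=2
P1.R0=1 P2.R0=1 P2.R1=1
P1.R0=1 P2.R0=1 P2.R1=2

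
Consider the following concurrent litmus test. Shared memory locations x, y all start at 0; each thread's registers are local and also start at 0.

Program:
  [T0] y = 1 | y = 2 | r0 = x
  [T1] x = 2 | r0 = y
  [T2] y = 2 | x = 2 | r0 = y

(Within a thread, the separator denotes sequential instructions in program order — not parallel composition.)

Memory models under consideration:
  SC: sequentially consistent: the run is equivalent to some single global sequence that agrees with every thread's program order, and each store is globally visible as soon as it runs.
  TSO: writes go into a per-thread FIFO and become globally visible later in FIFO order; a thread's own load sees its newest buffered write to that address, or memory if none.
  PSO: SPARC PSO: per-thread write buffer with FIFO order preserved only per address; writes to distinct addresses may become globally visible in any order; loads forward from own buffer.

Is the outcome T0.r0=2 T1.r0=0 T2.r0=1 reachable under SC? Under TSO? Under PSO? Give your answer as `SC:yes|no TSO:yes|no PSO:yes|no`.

SC:yes TSO:yes PSO:yes

outcome vector order: (T0.r0,T1.r0,T2.r0)
under SC → <0 2 2>, <2 0 1>, <2 0 2>, <2 1 1>, <2 1 2>, <2 2 1>, <2 2 2>
under TSO → <0 0 1>, <0 0 2>, <0 1 1>, <0 1 2>, <0 2 1>, <0 2 2>, <2 0 1>, <2 0 2>, <2 1 1>, <2 1 2>, <2 2 1>, <2 2 2>
under PSO → <0 0 1>, <0 0 2>, <0 1 1>, <0 1 2>, <0 2 1>, <0 2 2>, <2 0 1>, <2 0 2>, <2 1 1>, <2 1 2>, <2 2 1>, <2 2 2>
target <2 0 1> ∈ {SC,TSO,PSO}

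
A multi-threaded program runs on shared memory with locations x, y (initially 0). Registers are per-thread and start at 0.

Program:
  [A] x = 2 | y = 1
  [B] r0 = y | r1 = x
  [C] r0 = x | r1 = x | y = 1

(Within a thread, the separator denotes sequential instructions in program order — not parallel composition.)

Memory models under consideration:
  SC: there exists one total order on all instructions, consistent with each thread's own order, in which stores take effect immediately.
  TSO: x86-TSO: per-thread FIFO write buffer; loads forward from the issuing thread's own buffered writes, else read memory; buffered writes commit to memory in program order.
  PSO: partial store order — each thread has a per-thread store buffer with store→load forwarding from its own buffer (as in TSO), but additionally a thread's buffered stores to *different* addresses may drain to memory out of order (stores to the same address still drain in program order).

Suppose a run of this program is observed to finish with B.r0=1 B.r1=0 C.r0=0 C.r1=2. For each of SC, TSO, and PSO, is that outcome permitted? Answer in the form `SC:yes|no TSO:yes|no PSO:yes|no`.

outcome vector order: (B.r0,B.r1,C.r0,C.r1)
[SC] allowed = {<0 0 0 0> <0 0 0 2> <0 0 2 2> <0 2 0 0> <0 2 0 2> <0 2 2 2> <1 0 0 0> <1 2 0 0> <1 2 0 2> <1 2 2 2>}
[TSO] allowed = {<0 0 0 0> <0 0 0 2> <0 0 2 2> <0 2 0 0> <0 2 0 2> <0 2 2 2> <1 0 0 0> <1 2 0 0> <1 2 0 2> <1 2 2 2>}
[PSO] allowed = {<0 0 0 0> <0 0 0 2> <0 0 2 2> <0 2 0 0> <0 2 0 2> <0 2 2 2> <1 0 0 0> <1 0 0 2> <1 0 2 2> <1 2 0 0> <1 2 0 2> <1 2 2 2>}
target <1 0 0 2> ∈ {PSO}

SC:no TSO:no PSO:yes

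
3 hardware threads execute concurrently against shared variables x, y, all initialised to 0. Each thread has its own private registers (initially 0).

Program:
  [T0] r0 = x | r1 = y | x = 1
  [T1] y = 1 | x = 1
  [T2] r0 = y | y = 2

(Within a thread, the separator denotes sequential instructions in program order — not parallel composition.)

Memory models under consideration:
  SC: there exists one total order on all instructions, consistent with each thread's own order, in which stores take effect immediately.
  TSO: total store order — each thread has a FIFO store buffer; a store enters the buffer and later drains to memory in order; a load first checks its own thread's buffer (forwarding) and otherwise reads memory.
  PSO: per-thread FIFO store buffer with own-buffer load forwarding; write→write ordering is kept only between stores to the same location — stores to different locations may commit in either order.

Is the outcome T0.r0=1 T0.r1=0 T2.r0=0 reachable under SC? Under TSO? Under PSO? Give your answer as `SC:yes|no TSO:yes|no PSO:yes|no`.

SC:no TSO:no PSO:yes

outcome vector order: (T0.r0,T0.r1,T2.r0)
under SC → 0/0/0; 0/0/1; 0/1/0; 0/1/1; 0/2/0; 0/2/1; 1/1/0; 1/1/1; 1/2/0; 1/2/1
under TSO → 0/0/0; 0/0/1; 0/1/0; 0/1/1; 0/2/0; 0/2/1; 1/1/0; 1/1/1; 1/2/0; 1/2/1
under PSO → 0/0/0; 0/0/1; 0/1/0; 0/1/1; 0/2/0; 0/2/1; 1/0/0; 1/0/1; 1/1/0; 1/1/1; 1/2/0; 1/2/1
target 1/0/0 ∈ {PSO}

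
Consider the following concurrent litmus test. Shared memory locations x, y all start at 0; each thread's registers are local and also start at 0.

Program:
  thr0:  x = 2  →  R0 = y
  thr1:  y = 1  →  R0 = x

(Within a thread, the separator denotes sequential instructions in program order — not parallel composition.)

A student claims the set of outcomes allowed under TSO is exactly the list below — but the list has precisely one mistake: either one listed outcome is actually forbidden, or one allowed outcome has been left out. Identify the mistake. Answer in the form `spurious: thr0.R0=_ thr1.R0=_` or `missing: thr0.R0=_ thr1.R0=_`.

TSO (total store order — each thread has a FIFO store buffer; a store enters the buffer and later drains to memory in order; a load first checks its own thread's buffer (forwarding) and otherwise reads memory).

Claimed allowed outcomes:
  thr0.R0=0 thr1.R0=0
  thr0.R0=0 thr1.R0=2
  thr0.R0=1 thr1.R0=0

outcome vector order: (thr0.R0,thr1.R0)
TSO: 4 outcomes — {00 02 10 12}
TSO∖claimed = {12}

missing: thr0.R0=1 thr1.R0=2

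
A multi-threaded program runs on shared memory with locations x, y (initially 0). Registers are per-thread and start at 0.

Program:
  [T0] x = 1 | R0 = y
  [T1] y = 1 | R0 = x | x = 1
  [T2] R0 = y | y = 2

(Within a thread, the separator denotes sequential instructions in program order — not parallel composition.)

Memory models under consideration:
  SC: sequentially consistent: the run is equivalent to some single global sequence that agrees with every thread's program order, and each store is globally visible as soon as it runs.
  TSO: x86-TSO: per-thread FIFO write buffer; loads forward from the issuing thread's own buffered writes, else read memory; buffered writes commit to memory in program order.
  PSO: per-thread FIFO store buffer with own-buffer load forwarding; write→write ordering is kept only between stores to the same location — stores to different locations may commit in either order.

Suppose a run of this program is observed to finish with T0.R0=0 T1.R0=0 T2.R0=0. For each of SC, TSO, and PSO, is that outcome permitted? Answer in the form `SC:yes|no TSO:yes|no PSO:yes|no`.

outcome vector order: (T0.R0,T1.R0,T2.R0)
SC (10): 0/1/0, 0/1/1, 1/0/0, 1/0/1, 1/1/0, 1/1/1, 2/0/0, 2/0/1, 2/1/0, 2/1/1
TSO (12): 0/0/0, 0/0/1, 0/1/0, 0/1/1, 1/0/0, 1/0/1, 1/1/0, 1/1/1, 2/0/0, 2/0/1, 2/1/0, 2/1/1
PSO (12): 0/0/0, 0/0/1, 0/1/0, 0/1/1, 1/0/0, 1/0/1, 1/1/0, 1/1/1, 2/0/0, 2/0/1, 2/1/0, 2/1/1
target 0/0/0 ∈ {TSO,PSO}

SC:no TSO:yes PSO:yes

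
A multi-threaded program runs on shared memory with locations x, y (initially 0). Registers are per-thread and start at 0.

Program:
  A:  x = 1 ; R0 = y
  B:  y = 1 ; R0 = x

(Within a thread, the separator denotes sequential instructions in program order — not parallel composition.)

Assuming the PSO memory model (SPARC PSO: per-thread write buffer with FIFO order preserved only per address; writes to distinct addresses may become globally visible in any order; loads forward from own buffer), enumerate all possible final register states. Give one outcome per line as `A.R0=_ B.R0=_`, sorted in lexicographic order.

outcome vector order: (A.R0,B.R0)
|PSO outcomes| = 4

A.R0=0 B.R0=0
A.R0=0 B.R0=1
A.R0=1 B.R0=0
A.R0=1 B.R0=1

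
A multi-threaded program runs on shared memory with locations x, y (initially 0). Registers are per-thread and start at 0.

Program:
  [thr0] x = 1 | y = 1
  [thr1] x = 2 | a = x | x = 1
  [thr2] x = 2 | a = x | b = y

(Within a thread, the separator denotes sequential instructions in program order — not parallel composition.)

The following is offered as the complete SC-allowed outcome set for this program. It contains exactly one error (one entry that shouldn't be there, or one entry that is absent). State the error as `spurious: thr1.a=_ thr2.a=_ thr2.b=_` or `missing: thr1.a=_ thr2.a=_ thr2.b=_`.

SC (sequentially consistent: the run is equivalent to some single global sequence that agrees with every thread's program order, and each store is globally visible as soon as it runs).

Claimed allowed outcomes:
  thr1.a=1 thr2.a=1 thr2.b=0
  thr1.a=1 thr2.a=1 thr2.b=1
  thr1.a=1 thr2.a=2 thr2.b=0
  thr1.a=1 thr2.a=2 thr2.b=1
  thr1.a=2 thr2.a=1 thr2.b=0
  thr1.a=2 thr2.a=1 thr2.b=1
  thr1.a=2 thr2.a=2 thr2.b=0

missing: thr1.a=2 thr2.a=2 thr2.b=1

outcome vector order: (thr1.a,thr2.a,thr2.b)
[SC] allowed = {<1 1 0>, <1 1 1>, <1 2 0>, <1 2 1>, <2 1 0>, <2 1 1>, <2 2 0>, <2 2 1>}
SC∖claimed = {<2 2 1>}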